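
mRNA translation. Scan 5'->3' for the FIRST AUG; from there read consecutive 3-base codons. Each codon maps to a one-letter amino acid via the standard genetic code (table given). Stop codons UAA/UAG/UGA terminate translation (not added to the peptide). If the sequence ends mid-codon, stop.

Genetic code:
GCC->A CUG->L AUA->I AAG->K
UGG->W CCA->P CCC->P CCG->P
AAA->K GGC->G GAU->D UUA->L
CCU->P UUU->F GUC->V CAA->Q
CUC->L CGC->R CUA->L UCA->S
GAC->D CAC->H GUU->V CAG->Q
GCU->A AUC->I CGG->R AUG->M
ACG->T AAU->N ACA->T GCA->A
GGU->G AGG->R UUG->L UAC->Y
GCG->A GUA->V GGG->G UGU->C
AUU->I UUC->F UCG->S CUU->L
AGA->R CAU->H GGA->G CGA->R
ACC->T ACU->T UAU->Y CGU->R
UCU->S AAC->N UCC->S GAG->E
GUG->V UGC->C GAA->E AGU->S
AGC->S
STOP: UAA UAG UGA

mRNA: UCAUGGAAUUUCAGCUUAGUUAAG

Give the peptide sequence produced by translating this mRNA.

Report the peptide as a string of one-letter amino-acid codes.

Answer: MEFQLS

Derivation:
start AUG at pos 2
pos 2: AUG -> M; peptide=M
pos 5: GAA -> E; peptide=ME
pos 8: UUU -> F; peptide=MEF
pos 11: CAG -> Q; peptide=MEFQ
pos 14: CUU -> L; peptide=MEFQL
pos 17: AGU -> S; peptide=MEFQLS
pos 20: UAA -> STOP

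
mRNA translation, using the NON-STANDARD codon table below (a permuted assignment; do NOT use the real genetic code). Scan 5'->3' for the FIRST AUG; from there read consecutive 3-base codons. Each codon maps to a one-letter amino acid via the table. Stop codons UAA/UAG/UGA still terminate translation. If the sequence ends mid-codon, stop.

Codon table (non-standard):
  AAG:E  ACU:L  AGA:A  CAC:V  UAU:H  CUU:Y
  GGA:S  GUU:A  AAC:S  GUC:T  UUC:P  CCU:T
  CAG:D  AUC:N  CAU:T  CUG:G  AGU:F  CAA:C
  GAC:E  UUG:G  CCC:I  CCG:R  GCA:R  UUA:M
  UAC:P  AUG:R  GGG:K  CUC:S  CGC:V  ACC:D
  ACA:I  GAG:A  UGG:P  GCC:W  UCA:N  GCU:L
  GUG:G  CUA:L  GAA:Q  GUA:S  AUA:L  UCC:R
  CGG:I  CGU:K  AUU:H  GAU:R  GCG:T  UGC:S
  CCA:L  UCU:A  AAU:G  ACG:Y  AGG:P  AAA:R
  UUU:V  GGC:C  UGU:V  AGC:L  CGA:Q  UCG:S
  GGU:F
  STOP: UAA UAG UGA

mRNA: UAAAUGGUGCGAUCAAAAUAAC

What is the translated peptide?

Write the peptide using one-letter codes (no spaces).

Answer: RGQNR

Derivation:
start AUG at pos 3
pos 3: AUG -> R; peptide=R
pos 6: GUG -> G; peptide=RG
pos 9: CGA -> Q; peptide=RGQ
pos 12: UCA -> N; peptide=RGQN
pos 15: AAA -> R; peptide=RGQNR
pos 18: UAA -> STOP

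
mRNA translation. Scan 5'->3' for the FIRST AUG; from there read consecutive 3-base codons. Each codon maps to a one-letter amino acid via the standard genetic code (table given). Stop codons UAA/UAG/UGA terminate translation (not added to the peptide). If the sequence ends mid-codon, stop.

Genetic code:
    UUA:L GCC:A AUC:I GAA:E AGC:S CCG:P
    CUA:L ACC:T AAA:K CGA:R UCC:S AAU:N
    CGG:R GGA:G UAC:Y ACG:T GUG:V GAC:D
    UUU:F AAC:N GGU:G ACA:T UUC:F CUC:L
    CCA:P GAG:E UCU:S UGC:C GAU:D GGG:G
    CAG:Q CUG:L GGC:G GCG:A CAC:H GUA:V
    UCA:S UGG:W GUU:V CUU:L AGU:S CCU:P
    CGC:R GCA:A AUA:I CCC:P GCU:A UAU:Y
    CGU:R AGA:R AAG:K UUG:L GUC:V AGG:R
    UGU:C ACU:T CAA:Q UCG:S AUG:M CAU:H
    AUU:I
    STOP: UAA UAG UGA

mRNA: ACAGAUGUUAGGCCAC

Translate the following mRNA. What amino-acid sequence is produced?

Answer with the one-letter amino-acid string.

Answer: MLGH

Derivation:
start AUG at pos 4
pos 4: AUG -> M; peptide=M
pos 7: UUA -> L; peptide=ML
pos 10: GGC -> G; peptide=MLG
pos 13: CAC -> H; peptide=MLGH
pos 16: only 0 nt remain (<3), stop (end of mRNA)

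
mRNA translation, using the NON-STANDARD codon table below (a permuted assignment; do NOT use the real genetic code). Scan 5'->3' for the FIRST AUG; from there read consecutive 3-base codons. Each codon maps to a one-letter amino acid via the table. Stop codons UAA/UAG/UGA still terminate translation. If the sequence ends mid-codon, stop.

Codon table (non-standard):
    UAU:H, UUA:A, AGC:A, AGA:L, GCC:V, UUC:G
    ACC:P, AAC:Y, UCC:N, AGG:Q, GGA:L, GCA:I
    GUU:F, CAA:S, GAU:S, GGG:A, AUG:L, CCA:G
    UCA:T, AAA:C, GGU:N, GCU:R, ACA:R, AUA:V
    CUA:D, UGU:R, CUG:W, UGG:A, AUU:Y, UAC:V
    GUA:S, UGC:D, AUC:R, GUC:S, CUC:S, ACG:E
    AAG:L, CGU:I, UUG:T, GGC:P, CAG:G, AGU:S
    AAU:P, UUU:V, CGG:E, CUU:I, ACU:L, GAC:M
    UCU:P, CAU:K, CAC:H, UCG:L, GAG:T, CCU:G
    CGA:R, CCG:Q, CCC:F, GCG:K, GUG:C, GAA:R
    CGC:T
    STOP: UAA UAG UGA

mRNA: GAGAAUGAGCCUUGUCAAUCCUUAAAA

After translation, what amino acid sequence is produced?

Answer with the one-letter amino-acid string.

Answer: LAISPG

Derivation:
start AUG at pos 4
pos 4: AUG -> L; peptide=L
pos 7: AGC -> A; peptide=LA
pos 10: CUU -> I; peptide=LAI
pos 13: GUC -> S; peptide=LAIS
pos 16: AAU -> P; peptide=LAISP
pos 19: CCU -> G; peptide=LAISPG
pos 22: UAA -> STOP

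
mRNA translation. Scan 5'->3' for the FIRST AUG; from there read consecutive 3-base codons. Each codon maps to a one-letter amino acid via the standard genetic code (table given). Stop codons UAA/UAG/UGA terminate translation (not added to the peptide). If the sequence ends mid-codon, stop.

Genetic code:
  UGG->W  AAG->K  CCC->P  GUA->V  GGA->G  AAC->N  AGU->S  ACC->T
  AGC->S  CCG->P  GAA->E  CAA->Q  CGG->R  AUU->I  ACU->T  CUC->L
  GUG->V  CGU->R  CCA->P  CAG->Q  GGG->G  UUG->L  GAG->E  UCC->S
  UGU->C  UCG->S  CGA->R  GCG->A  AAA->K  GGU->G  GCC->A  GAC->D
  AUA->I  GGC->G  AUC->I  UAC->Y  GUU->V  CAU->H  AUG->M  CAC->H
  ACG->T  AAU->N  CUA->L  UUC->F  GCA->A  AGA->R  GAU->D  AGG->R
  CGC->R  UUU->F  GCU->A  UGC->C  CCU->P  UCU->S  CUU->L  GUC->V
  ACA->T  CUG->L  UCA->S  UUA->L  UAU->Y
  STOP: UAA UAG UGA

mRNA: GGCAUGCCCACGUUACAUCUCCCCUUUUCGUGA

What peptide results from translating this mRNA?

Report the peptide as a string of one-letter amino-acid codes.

start AUG at pos 3
pos 3: AUG -> M; peptide=M
pos 6: CCC -> P; peptide=MP
pos 9: ACG -> T; peptide=MPT
pos 12: UUA -> L; peptide=MPTL
pos 15: CAU -> H; peptide=MPTLH
pos 18: CUC -> L; peptide=MPTLHL
pos 21: CCC -> P; peptide=MPTLHLP
pos 24: UUU -> F; peptide=MPTLHLPF
pos 27: UCG -> S; peptide=MPTLHLPFS
pos 30: UGA -> STOP

Answer: MPTLHLPFS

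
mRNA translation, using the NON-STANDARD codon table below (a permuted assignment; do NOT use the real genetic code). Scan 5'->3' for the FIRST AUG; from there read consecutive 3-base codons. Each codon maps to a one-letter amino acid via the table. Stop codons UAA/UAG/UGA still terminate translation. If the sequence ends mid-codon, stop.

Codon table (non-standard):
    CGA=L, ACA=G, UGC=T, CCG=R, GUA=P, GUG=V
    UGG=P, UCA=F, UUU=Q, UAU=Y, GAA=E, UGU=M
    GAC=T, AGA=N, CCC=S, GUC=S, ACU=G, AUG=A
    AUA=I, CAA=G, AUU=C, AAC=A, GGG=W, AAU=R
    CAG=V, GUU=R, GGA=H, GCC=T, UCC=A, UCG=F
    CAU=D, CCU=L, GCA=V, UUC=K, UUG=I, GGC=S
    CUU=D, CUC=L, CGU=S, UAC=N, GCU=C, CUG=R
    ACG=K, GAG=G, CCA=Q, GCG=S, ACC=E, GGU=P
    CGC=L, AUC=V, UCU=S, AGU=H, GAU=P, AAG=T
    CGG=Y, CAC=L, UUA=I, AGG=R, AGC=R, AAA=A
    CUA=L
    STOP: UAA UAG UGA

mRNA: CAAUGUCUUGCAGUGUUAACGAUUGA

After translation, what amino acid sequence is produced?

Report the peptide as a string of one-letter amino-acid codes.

Answer: ASTHRAP

Derivation:
start AUG at pos 2
pos 2: AUG -> A; peptide=A
pos 5: UCU -> S; peptide=AS
pos 8: UGC -> T; peptide=AST
pos 11: AGU -> H; peptide=ASTH
pos 14: GUU -> R; peptide=ASTHR
pos 17: AAC -> A; peptide=ASTHRA
pos 20: GAU -> P; peptide=ASTHRAP
pos 23: UGA -> STOP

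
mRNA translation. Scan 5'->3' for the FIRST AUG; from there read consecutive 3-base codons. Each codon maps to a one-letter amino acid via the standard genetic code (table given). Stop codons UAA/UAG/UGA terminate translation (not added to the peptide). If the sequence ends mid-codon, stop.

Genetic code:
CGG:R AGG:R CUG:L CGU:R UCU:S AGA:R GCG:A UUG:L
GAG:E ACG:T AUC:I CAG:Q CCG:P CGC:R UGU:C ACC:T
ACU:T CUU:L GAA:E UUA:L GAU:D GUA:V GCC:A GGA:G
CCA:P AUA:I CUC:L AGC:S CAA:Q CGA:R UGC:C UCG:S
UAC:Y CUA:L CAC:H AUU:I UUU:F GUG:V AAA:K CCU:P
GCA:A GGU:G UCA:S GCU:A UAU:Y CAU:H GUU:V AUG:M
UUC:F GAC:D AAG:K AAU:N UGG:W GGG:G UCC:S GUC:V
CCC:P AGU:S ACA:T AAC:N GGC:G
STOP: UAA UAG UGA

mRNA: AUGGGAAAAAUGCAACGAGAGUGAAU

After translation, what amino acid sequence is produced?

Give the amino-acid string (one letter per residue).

start AUG at pos 0
pos 0: AUG -> M; peptide=M
pos 3: GGA -> G; peptide=MG
pos 6: AAA -> K; peptide=MGK
pos 9: AUG -> M; peptide=MGKM
pos 12: CAA -> Q; peptide=MGKMQ
pos 15: CGA -> R; peptide=MGKMQR
pos 18: GAG -> E; peptide=MGKMQRE
pos 21: UGA -> STOP

Answer: MGKMQRE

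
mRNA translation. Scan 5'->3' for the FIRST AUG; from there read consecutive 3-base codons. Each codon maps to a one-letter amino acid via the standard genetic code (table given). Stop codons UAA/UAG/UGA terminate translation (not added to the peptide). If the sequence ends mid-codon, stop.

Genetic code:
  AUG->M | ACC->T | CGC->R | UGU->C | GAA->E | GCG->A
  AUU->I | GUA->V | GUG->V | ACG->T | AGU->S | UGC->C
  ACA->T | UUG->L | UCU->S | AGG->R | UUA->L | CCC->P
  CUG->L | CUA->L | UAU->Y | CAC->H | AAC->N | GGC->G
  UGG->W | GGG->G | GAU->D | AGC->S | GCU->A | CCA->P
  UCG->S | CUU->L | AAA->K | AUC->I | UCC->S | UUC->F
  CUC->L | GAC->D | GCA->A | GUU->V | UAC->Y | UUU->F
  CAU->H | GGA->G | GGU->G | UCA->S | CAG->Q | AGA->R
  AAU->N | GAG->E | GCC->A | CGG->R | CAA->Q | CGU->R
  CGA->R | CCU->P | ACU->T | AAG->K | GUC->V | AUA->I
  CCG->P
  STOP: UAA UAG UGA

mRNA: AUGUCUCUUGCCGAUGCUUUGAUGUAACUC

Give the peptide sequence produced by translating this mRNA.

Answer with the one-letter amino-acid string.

Answer: MSLADALM

Derivation:
start AUG at pos 0
pos 0: AUG -> M; peptide=M
pos 3: UCU -> S; peptide=MS
pos 6: CUU -> L; peptide=MSL
pos 9: GCC -> A; peptide=MSLA
pos 12: GAU -> D; peptide=MSLAD
pos 15: GCU -> A; peptide=MSLADA
pos 18: UUG -> L; peptide=MSLADAL
pos 21: AUG -> M; peptide=MSLADALM
pos 24: UAA -> STOP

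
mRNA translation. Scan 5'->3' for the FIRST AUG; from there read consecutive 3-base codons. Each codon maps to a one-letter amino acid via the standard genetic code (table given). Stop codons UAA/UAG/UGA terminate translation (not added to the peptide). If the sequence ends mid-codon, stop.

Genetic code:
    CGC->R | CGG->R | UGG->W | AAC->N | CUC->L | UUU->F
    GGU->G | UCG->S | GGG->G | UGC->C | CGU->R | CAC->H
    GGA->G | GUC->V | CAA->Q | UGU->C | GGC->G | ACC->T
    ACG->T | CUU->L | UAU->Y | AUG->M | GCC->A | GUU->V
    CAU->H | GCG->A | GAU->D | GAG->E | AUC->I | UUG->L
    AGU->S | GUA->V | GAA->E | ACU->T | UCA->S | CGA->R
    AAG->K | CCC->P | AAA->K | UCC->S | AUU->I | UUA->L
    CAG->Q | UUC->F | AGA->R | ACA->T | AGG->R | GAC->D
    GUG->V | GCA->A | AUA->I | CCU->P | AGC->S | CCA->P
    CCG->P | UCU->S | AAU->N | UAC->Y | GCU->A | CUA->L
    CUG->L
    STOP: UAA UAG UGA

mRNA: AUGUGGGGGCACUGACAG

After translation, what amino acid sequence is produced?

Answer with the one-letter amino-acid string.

start AUG at pos 0
pos 0: AUG -> M; peptide=M
pos 3: UGG -> W; peptide=MW
pos 6: GGG -> G; peptide=MWG
pos 9: CAC -> H; peptide=MWGH
pos 12: UGA -> STOP

Answer: MWGH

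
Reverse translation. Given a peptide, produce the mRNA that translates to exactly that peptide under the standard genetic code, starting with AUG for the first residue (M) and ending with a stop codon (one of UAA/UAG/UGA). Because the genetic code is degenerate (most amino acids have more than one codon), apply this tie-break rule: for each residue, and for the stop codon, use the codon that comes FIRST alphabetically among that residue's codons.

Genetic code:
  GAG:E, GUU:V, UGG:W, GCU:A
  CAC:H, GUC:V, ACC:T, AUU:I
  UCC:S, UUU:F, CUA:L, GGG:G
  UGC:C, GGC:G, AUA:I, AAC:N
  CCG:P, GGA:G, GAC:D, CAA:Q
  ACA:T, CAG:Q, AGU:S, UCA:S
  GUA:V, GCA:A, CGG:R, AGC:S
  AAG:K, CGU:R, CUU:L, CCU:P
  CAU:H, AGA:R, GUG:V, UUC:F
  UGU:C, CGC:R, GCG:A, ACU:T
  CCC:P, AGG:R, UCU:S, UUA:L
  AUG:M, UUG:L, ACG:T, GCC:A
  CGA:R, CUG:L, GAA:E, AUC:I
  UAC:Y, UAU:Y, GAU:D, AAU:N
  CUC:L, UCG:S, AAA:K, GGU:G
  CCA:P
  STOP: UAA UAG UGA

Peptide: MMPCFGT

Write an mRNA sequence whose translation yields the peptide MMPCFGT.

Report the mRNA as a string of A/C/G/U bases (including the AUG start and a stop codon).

residue 1: M -> AUG (start codon)
residue 2: M -> AUG (only codon)
residue 3: P codons sorted = CCA,CCC,CCG,CCU -> pick first = CCA
residue 4: C codons sorted = UGC,UGU -> pick first = UGC
residue 5: F codons sorted = UUC,UUU -> pick first = UUC
residue 6: G codons sorted = GGA,GGC,GGG,GGU -> pick first = GGA
residue 7: T codons sorted = ACA,ACC,ACG,ACU -> pick first = ACA
terminator: stop codons sorted = UAA,UAG,UGA -> pick first = UAA

Answer: mRNA: AUGAUGCCAUGCUUCGGAACAUAA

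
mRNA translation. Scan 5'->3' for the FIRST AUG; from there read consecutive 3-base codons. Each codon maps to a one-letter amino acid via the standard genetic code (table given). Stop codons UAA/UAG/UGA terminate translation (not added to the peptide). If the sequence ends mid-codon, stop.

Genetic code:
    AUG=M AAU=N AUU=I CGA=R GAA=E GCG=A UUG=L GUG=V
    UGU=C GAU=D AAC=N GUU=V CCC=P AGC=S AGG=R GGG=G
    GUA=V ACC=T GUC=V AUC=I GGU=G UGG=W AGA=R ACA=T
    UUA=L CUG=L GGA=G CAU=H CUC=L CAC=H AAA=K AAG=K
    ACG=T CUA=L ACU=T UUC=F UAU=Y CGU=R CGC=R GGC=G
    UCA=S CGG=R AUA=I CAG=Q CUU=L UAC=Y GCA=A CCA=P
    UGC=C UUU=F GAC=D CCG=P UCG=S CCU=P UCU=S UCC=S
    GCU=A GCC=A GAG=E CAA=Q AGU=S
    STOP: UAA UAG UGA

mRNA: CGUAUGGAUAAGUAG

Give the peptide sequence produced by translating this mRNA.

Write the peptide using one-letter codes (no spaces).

start AUG at pos 3
pos 3: AUG -> M; peptide=M
pos 6: GAU -> D; peptide=MD
pos 9: AAG -> K; peptide=MDK
pos 12: UAG -> STOP

Answer: MDK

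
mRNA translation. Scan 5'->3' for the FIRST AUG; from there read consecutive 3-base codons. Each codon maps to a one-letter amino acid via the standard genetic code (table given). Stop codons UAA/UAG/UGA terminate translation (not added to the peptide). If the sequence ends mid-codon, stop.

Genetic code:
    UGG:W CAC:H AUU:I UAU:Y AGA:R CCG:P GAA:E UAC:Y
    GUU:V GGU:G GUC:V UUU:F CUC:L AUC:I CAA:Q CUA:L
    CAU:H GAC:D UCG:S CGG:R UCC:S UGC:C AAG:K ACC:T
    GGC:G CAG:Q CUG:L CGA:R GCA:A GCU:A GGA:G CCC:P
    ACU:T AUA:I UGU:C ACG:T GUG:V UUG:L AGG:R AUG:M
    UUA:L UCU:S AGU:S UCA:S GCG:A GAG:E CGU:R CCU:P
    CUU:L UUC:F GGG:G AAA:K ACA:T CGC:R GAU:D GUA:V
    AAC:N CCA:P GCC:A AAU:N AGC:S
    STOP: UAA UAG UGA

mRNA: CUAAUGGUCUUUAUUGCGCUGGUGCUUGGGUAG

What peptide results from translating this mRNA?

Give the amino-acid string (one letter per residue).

start AUG at pos 3
pos 3: AUG -> M; peptide=M
pos 6: GUC -> V; peptide=MV
pos 9: UUU -> F; peptide=MVF
pos 12: AUU -> I; peptide=MVFI
pos 15: GCG -> A; peptide=MVFIA
pos 18: CUG -> L; peptide=MVFIAL
pos 21: GUG -> V; peptide=MVFIALV
pos 24: CUU -> L; peptide=MVFIALVL
pos 27: GGG -> G; peptide=MVFIALVLG
pos 30: UAG -> STOP

Answer: MVFIALVLG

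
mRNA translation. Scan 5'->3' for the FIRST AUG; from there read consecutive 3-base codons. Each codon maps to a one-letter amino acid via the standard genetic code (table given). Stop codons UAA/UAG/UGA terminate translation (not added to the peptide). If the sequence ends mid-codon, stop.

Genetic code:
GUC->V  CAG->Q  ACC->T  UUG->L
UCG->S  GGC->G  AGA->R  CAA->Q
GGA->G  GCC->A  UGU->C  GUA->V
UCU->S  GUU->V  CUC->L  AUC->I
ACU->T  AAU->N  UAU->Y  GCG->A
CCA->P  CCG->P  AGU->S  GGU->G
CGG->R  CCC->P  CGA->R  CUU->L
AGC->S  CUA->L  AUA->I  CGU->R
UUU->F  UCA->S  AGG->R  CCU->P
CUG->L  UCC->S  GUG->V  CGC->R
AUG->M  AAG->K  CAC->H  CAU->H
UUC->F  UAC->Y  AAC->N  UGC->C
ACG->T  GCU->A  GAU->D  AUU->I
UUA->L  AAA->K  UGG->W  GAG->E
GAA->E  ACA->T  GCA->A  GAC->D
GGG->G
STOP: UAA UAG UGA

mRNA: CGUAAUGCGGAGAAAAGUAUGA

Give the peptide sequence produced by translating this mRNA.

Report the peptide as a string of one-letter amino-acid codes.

Answer: MRRKV

Derivation:
start AUG at pos 4
pos 4: AUG -> M; peptide=M
pos 7: CGG -> R; peptide=MR
pos 10: AGA -> R; peptide=MRR
pos 13: AAA -> K; peptide=MRRK
pos 16: GUA -> V; peptide=MRRKV
pos 19: UGA -> STOP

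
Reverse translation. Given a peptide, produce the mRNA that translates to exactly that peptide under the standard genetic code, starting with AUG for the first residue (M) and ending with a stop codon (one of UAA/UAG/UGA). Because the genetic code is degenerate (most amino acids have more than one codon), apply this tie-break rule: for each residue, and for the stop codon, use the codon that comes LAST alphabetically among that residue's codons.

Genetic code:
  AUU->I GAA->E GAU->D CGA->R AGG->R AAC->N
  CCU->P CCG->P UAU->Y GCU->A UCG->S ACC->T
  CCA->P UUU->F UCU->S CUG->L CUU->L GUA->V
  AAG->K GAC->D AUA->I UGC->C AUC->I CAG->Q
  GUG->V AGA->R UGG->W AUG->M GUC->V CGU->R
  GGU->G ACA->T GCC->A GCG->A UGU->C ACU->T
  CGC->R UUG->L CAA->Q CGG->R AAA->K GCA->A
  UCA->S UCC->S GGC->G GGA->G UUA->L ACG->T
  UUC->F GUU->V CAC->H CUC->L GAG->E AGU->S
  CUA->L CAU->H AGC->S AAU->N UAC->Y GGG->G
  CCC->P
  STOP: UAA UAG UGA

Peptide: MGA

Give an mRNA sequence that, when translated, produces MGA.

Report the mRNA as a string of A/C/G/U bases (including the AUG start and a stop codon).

Answer: mRNA: AUGGGUGCUUGA

Derivation:
residue 1: M -> AUG (start codon)
residue 2: G codons sorted = GGA,GGC,GGG,GGU -> pick last = GGU
residue 3: A codons sorted = GCA,GCC,GCG,GCU -> pick last = GCU
terminator: stop codons sorted = UAA,UAG,UGA -> pick last = UGA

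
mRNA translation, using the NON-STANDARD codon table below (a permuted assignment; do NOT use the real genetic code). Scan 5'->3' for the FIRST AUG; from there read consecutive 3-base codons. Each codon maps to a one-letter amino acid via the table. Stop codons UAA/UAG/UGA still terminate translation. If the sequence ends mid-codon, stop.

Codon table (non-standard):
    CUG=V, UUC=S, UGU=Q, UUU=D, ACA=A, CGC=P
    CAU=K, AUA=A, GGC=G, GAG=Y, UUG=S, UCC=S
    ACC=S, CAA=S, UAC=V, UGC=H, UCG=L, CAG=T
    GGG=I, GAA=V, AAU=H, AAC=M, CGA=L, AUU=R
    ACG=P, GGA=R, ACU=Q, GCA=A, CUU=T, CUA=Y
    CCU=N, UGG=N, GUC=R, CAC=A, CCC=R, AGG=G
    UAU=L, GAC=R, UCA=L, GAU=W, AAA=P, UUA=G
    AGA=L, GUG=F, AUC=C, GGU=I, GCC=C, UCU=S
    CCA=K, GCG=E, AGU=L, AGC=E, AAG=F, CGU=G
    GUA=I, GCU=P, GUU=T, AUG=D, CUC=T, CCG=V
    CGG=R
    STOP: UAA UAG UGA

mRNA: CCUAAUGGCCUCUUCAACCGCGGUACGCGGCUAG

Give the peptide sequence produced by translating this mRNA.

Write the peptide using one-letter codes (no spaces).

start AUG at pos 4
pos 4: AUG -> D; peptide=D
pos 7: GCC -> C; peptide=DC
pos 10: UCU -> S; peptide=DCS
pos 13: UCA -> L; peptide=DCSL
pos 16: ACC -> S; peptide=DCSLS
pos 19: GCG -> E; peptide=DCSLSE
pos 22: GUA -> I; peptide=DCSLSEI
pos 25: CGC -> P; peptide=DCSLSEIP
pos 28: GGC -> G; peptide=DCSLSEIPG
pos 31: UAG -> STOP

Answer: DCSLSEIPG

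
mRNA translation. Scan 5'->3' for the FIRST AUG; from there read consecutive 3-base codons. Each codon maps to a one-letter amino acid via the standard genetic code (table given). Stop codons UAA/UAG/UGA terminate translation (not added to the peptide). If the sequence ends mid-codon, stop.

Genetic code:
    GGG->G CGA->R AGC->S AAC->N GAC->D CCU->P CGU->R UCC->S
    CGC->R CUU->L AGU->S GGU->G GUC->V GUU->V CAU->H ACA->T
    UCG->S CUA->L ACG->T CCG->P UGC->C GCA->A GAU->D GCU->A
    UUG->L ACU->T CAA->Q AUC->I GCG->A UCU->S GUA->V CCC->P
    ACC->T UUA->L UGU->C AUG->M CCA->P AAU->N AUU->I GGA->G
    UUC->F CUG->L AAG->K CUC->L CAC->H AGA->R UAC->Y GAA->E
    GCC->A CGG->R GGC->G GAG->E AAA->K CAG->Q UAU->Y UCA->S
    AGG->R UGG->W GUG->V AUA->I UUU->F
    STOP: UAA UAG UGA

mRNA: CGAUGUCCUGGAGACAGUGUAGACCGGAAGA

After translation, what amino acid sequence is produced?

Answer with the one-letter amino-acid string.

start AUG at pos 2
pos 2: AUG -> M; peptide=M
pos 5: UCC -> S; peptide=MS
pos 8: UGG -> W; peptide=MSW
pos 11: AGA -> R; peptide=MSWR
pos 14: CAG -> Q; peptide=MSWRQ
pos 17: UGU -> C; peptide=MSWRQC
pos 20: AGA -> R; peptide=MSWRQCR
pos 23: CCG -> P; peptide=MSWRQCRP
pos 26: GAA -> E; peptide=MSWRQCRPE
pos 29: only 2 nt remain (<3), stop (end of mRNA)

Answer: MSWRQCRPE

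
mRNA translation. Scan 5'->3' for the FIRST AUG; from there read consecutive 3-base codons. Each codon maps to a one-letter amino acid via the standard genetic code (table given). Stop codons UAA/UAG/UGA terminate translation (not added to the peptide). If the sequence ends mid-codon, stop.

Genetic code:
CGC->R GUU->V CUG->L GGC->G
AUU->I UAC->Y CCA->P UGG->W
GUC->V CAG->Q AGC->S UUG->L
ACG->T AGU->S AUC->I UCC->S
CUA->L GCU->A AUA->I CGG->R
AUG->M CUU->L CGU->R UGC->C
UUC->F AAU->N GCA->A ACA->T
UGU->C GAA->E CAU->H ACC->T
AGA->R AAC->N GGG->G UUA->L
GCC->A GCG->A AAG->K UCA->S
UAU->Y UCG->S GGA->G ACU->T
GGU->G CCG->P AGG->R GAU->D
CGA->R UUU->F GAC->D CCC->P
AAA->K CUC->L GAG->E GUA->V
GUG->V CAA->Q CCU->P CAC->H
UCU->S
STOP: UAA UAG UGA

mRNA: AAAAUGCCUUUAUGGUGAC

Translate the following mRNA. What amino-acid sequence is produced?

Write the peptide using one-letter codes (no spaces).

start AUG at pos 3
pos 3: AUG -> M; peptide=M
pos 6: CCU -> P; peptide=MP
pos 9: UUA -> L; peptide=MPL
pos 12: UGG -> W; peptide=MPLW
pos 15: UGA -> STOP

Answer: MPLW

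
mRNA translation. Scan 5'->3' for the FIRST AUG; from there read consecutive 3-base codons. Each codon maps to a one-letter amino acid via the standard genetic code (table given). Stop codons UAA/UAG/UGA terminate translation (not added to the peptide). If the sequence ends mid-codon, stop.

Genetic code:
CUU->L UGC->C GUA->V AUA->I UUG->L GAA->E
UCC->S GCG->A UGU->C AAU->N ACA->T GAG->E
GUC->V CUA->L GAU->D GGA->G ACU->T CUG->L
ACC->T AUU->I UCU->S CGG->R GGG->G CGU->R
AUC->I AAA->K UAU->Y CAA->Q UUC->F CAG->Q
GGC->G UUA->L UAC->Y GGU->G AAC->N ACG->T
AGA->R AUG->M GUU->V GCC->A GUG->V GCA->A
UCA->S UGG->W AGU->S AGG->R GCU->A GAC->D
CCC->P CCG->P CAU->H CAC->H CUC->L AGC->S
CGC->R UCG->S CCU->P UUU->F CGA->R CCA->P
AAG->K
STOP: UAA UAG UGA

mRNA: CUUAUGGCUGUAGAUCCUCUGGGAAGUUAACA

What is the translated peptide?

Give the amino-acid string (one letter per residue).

start AUG at pos 3
pos 3: AUG -> M; peptide=M
pos 6: GCU -> A; peptide=MA
pos 9: GUA -> V; peptide=MAV
pos 12: GAU -> D; peptide=MAVD
pos 15: CCU -> P; peptide=MAVDP
pos 18: CUG -> L; peptide=MAVDPL
pos 21: GGA -> G; peptide=MAVDPLG
pos 24: AGU -> S; peptide=MAVDPLGS
pos 27: UAA -> STOP

Answer: MAVDPLGS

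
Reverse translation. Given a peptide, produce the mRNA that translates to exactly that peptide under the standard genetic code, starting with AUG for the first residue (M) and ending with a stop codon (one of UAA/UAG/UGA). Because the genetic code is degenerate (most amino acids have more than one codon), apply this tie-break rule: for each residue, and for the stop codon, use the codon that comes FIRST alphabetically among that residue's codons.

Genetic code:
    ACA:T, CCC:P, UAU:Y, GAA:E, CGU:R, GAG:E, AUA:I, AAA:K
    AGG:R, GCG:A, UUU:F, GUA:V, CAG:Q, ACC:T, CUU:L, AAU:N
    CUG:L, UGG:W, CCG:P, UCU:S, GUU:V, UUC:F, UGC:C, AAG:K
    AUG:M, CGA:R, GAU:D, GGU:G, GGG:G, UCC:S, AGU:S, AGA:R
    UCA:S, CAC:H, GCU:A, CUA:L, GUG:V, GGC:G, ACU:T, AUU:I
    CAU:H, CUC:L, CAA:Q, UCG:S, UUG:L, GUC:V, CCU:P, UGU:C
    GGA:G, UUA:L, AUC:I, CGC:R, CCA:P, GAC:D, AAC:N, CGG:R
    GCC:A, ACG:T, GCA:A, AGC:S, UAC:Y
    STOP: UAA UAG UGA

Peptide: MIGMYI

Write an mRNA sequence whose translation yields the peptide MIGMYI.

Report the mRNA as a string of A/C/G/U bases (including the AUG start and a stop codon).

residue 1: M -> AUG (start codon)
residue 2: I codons sorted = AUA,AUC,AUU -> pick first = AUA
residue 3: G codons sorted = GGA,GGC,GGG,GGU -> pick first = GGA
residue 4: M -> AUG (only codon)
residue 5: Y codons sorted = UAC,UAU -> pick first = UAC
residue 6: I codons sorted = AUA,AUC,AUU -> pick first = AUA
terminator: stop codons sorted = UAA,UAG,UGA -> pick first = UAA

Answer: mRNA: AUGAUAGGAAUGUACAUAUAA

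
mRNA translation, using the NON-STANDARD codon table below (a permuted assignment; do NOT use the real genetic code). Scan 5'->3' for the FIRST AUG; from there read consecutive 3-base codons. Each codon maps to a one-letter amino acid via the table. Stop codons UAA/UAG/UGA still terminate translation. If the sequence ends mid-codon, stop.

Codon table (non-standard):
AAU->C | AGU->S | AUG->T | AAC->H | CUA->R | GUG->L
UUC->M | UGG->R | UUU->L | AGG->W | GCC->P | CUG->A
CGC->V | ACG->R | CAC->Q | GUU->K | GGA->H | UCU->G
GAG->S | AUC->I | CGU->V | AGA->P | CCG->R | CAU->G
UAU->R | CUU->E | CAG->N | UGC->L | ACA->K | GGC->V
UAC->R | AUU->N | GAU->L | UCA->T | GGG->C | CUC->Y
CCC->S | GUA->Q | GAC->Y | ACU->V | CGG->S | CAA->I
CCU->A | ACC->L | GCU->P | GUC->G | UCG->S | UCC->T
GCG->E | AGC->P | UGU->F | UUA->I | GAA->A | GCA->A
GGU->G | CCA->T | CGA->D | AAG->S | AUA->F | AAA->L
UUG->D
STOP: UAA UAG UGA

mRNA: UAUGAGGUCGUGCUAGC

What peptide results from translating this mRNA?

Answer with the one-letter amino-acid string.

start AUG at pos 1
pos 1: AUG -> T; peptide=T
pos 4: AGG -> W; peptide=TW
pos 7: UCG -> S; peptide=TWS
pos 10: UGC -> L; peptide=TWSL
pos 13: UAG -> STOP

Answer: TWSL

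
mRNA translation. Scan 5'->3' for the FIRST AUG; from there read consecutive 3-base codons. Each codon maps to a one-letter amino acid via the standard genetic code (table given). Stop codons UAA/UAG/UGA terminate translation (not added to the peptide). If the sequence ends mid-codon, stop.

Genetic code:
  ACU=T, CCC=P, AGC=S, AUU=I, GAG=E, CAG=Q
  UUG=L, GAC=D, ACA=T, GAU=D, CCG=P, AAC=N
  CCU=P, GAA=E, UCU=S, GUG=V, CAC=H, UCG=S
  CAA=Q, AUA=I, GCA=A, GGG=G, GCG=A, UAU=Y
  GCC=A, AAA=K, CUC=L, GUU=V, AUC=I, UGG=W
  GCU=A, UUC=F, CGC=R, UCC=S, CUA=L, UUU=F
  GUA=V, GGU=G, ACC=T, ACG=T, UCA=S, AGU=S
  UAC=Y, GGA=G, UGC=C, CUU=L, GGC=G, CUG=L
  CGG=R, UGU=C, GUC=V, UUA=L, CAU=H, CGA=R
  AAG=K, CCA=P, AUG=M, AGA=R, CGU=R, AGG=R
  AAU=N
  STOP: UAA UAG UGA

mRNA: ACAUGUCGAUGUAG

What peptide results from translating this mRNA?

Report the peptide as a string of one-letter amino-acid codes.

Answer: MSM

Derivation:
start AUG at pos 2
pos 2: AUG -> M; peptide=M
pos 5: UCG -> S; peptide=MS
pos 8: AUG -> M; peptide=MSM
pos 11: UAG -> STOP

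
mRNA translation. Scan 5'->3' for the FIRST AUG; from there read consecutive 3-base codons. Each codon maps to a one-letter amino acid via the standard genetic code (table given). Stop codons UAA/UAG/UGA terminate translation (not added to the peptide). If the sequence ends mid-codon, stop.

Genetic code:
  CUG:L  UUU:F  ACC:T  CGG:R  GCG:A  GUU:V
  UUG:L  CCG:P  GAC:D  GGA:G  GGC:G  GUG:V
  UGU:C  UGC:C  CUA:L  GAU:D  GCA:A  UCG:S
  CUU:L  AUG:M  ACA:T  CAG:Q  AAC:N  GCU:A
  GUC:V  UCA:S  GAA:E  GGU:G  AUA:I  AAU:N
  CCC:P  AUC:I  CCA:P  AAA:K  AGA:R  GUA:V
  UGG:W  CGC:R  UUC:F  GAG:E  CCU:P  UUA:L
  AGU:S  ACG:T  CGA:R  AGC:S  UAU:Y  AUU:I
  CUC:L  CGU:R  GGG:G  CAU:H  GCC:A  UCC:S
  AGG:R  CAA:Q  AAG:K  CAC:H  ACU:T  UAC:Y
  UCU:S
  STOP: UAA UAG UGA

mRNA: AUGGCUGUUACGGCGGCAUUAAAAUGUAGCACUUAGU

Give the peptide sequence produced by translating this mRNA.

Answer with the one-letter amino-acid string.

Answer: MAVTAALKCST

Derivation:
start AUG at pos 0
pos 0: AUG -> M; peptide=M
pos 3: GCU -> A; peptide=MA
pos 6: GUU -> V; peptide=MAV
pos 9: ACG -> T; peptide=MAVT
pos 12: GCG -> A; peptide=MAVTA
pos 15: GCA -> A; peptide=MAVTAA
pos 18: UUA -> L; peptide=MAVTAAL
pos 21: AAA -> K; peptide=MAVTAALK
pos 24: UGU -> C; peptide=MAVTAALKC
pos 27: AGC -> S; peptide=MAVTAALKCS
pos 30: ACU -> T; peptide=MAVTAALKCST
pos 33: UAG -> STOP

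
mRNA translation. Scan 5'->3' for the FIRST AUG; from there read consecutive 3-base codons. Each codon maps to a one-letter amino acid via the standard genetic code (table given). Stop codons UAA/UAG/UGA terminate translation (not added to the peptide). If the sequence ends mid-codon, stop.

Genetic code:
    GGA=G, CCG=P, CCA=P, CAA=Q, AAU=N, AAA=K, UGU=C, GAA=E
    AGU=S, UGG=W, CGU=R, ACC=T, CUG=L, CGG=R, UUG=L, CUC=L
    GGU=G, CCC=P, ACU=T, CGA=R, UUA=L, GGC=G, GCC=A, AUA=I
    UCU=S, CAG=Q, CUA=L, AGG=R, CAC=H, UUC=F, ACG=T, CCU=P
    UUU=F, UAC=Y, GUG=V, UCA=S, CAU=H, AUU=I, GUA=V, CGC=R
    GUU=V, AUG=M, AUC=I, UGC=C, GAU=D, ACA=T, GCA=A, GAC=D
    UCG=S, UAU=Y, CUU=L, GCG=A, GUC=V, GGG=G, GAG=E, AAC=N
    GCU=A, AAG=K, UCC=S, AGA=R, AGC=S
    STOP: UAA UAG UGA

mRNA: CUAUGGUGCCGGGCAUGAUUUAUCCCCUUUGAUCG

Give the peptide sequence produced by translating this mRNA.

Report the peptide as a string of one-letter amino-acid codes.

Answer: MVPGMIYPL

Derivation:
start AUG at pos 2
pos 2: AUG -> M; peptide=M
pos 5: GUG -> V; peptide=MV
pos 8: CCG -> P; peptide=MVP
pos 11: GGC -> G; peptide=MVPG
pos 14: AUG -> M; peptide=MVPGM
pos 17: AUU -> I; peptide=MVPGMI
pos 20: UAU -> Y; peptide=MVPGMIY
pos 23: CCC -> P; peptide=MVPGMIYP
pos 26: CUU -> L; peptide=MVPGMIYPL
pos 29: UGA -> STOP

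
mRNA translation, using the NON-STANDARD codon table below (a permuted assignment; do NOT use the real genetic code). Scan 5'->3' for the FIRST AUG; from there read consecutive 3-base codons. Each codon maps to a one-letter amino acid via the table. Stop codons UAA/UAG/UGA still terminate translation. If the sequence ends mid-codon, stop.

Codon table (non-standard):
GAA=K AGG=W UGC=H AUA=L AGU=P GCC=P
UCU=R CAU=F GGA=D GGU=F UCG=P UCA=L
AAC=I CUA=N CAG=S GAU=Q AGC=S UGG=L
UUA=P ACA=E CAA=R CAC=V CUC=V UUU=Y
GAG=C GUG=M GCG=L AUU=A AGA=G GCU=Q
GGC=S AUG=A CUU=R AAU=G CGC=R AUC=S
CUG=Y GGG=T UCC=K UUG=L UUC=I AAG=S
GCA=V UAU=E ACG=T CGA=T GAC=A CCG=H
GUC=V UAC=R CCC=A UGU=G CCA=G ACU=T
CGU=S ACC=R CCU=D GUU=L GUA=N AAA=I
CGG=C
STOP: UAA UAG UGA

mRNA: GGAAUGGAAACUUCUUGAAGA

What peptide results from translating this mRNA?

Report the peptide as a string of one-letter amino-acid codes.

start AUG at pos 3
pos 3: AUG -> A; peptide=A
pos 6: GAA -> K; peptide=AK
pos 9: ACU -> T; peptide=AKT
pos 12: UCU -> R; peptide=AKTR
pos 15: UGA -> STOP

Answer: AKTR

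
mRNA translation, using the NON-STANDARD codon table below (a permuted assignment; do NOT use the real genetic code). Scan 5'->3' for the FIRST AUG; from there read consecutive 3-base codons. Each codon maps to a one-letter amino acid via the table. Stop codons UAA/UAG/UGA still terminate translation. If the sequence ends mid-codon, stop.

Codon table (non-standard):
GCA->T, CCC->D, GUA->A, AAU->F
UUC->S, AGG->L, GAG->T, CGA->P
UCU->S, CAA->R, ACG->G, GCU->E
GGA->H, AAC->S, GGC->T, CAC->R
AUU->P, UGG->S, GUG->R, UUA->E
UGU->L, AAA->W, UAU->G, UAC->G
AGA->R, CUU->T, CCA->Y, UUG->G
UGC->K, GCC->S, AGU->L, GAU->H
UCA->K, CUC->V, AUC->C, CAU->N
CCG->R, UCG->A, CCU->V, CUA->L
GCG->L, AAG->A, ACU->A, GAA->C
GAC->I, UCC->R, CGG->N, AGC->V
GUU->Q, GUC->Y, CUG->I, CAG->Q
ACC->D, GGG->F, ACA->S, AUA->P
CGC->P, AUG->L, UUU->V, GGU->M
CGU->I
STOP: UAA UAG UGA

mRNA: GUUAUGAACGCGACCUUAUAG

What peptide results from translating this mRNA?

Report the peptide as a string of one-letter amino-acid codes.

Answer: LSLDE

Derivation:
start AUG at pos 3
pos 3: AUG -> L; peptide=L
pos 6: AAC -> S; peptide=LS
pos 9: GCG -> L; peptide=LSL
pos 12: ACC -> D; peptide=LSLD
pos 15: UUA -> E; peptide=LSLDE
pos 18: UAG -> STOP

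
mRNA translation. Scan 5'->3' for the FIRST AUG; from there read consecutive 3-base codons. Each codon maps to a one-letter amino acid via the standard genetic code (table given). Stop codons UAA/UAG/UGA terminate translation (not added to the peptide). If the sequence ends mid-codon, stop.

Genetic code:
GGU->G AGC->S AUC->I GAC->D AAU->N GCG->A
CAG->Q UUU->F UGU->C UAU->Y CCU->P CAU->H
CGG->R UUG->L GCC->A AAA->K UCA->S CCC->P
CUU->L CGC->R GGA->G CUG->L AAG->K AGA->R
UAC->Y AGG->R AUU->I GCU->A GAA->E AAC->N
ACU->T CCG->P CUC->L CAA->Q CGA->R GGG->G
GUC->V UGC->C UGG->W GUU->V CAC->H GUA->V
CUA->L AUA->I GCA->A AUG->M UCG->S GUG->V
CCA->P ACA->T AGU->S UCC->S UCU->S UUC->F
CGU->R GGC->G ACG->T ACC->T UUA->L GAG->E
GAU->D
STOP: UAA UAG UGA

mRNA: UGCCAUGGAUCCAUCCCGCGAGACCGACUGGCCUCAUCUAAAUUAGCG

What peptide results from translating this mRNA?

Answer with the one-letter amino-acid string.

start AUG at pos 4
pos 4: AUG -> M; peptide=M
pos 7: GAU -> D; peptide=MD
pos 10: CCA -> P; peptide=MDP
pos 13: UCC -> S; peptide=MDPS
pos 16: CGC -> R; peptide=MDPSR
pos 19: GAG -> E; peptide=MDPSRE
pos 22: ACC -> T; peptide=MDPSRET
pos 25: GAC -> D; peptide=MDPSRETD
pos 28: UGG -> W; peptide=MDPSRETDW
pos 31: CCU -> P; peptide=MDPSRETDWP
pos 34: CAU -> H; peptide=MDPSRETDWPH
pos 37: CUA -> L; peptide=MDPSRETDWPHL
pos 40: AAU -> N; peptide=MDPSRETDWPHLN
pos 43: UAG -> STOP

Answer: MDPSRETDWPHLN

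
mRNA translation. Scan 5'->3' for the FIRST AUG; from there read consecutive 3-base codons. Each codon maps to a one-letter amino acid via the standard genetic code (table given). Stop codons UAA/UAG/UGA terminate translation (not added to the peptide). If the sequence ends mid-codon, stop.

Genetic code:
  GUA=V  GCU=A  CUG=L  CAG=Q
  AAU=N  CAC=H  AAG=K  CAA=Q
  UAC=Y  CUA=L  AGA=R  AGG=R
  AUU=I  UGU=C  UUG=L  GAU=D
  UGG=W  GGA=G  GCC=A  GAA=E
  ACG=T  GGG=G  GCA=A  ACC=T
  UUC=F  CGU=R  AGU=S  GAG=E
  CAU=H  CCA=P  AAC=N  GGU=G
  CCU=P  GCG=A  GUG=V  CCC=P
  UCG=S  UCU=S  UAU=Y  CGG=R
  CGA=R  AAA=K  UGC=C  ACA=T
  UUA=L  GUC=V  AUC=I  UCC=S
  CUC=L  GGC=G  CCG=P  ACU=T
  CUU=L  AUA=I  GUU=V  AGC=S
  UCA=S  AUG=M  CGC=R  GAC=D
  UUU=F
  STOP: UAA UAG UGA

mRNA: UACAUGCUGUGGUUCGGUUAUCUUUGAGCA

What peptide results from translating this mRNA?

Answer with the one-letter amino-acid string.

start AUG at pos 3
pos 3: AUG -> M; peptide=M
pos 6: CUG -> L; peptide=ML
pos 9: UGG -> W; peptide=MLW
pos 12: UUC -> F; peptide=MLWF
pos 15: GGU -> G; peptide=MLWFG
pos 18: UAU -> Y; peptide=MLWFGY
pos 21: CUU -> L; peptide=MLWFGYL
pos 24: UGA -> STOP

Answer: MLWFGYL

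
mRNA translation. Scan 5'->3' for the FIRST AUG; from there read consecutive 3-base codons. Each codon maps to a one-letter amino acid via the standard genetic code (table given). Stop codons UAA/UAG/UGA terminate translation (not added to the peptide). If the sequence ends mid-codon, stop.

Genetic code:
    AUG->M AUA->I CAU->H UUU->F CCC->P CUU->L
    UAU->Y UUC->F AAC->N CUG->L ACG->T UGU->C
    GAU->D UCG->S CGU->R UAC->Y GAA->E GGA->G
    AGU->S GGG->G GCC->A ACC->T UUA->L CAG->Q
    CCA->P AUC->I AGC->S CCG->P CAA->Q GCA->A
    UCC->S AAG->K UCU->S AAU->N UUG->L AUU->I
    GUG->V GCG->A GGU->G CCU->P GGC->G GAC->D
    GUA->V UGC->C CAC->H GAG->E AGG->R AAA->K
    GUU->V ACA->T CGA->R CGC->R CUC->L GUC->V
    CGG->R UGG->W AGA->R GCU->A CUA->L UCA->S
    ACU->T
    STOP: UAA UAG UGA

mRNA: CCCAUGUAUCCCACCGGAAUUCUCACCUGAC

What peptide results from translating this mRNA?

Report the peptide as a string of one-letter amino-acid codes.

Answer: MYPTGILT

Derivation:
start AUG at pos 3
pos 3: AUG -> M; peptide=M
pos 6: UAU -> Y; peptide=MY
pos 9: CCC -> P; peptide=MYP
pos 12: ACC -> T; peptide=MYPT
pos 15: GGA -> G; peptide=MYPTG
pos 18: AUU -> I; peptide=MYPTGI
pos 21: CUC -> L; peptide=MYPTGIL
pos 24: ACC -> T; peptide=MYPTGILT
pos 27: UGA -> STOP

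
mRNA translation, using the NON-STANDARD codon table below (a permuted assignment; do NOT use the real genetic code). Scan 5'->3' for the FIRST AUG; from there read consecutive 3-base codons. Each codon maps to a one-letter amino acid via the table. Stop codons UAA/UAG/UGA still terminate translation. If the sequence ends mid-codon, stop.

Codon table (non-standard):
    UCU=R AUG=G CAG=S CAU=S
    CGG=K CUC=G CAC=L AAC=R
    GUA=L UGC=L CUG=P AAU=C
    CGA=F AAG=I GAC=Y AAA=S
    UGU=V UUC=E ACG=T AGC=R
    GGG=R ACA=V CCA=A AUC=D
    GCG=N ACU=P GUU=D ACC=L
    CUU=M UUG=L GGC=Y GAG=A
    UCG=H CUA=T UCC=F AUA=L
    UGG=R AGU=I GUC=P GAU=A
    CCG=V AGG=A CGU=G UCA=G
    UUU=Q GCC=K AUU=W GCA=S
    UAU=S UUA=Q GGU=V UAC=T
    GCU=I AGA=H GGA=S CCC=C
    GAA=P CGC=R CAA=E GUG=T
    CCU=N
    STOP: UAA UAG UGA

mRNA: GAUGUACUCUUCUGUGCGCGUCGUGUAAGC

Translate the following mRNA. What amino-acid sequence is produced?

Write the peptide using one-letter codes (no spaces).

Answer: GTRRTRPT

Derivation:
start AUG at pos 1
pos 1: AUG -> G; peptide=G
pos 4: UAC -> T; peptide=GT
pos 7: UCU -> R; peptide=GTR
pos 10: UCU -> R; peptide=GTRR
pos 13: GUG -> T; peptide=GTRRT
pos 16: CGC -> R; peptide=GTRRTR
pos 19: GUC -> P; peptide=GTRRTRP
pos 22: GUG -> T; peptide=GTRRTRPT
pos 25: UAA -> STOP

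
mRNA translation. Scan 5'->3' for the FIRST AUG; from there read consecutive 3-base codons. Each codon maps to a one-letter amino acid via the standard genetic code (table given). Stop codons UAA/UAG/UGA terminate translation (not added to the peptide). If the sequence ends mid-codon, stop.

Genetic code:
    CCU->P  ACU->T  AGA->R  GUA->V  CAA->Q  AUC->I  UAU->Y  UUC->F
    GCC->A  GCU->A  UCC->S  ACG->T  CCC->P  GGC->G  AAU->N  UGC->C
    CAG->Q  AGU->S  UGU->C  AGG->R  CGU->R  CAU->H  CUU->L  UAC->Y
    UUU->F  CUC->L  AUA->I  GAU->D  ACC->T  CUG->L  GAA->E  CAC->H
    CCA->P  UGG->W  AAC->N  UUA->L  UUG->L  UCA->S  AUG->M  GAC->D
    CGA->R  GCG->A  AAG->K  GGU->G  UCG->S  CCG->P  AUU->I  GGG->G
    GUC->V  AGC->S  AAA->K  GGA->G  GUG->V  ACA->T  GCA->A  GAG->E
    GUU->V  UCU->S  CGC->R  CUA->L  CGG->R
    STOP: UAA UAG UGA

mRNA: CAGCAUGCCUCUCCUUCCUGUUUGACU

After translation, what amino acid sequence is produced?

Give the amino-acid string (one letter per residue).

start AUG at pos 4
pos 4: AUG -> M; peptide=M
pos 7: CCU -> P; peptide=MP
pos 10: CUC -> L; peptide=MPL
pos 13: CUU -> L; peptide=MPLL
pos 16: CCU -> P; peptide=MPLLP
pos 19: GUU -> V; peptide=MPLLPV
pos 22: UGA -> STOP

Answer: MPLLPV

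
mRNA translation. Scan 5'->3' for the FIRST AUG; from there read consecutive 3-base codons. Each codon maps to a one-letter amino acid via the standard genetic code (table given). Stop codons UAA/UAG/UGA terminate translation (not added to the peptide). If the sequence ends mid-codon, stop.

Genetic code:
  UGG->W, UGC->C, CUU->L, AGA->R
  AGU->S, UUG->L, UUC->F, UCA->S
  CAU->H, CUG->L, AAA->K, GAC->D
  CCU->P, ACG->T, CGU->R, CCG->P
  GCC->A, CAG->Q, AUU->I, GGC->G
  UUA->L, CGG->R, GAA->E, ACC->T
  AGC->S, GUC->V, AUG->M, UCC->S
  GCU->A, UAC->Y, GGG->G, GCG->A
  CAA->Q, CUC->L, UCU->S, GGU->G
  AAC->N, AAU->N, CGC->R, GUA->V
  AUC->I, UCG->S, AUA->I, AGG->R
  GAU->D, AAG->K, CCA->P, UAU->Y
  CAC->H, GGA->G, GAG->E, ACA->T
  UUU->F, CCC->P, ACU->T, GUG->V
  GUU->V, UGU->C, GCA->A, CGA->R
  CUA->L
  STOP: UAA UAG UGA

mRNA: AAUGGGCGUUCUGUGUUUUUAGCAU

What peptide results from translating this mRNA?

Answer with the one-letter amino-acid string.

start AUG at pos 1
pos 1: AUG -> M; peptide=M
pos 4: GGC -> G; peptide=MG
pos 7: GUU -> V; peptide=MGV
pos 10: CUG -> L; peptide=MGVL
pos 13: UGU -> C; peptide=MGVLC
pos 16: UUU -> F; peptide=MGVLCF
pos 19: UAG -> STOP

Answer: MGVLCF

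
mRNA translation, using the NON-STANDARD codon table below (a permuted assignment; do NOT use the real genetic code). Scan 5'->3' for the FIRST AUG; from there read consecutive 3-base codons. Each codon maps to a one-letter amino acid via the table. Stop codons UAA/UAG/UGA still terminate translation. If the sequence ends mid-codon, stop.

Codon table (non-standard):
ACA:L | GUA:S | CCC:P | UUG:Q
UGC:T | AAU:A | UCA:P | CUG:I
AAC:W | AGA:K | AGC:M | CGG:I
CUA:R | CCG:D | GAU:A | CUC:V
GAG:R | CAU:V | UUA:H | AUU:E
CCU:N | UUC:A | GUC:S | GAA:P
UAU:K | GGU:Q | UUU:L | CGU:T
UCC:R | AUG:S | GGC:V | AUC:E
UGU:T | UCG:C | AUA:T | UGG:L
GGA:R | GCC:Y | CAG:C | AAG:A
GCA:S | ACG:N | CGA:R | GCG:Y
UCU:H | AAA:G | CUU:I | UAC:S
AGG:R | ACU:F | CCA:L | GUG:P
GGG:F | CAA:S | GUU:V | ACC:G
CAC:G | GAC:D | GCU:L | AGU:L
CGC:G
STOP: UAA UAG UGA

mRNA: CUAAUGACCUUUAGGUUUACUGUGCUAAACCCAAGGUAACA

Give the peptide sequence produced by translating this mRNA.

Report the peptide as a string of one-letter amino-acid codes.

Answer: SGLRLFPRWLR

Derivation:
start AUG at pos 3
pos 3: AUG -> S; peptide=S
pos 6: ACC -> G; peptide=SG
pos 9: UUU -> L; peptide=SGL
pos 12: AGG -> R; peptide=SGLR
pos 15: UUU -> L; peptide=SGLRL
pos 18: ACU -> F; peptide=SGLRLF
pos 21: GUG -> P; peptide=SGLRLFP
pos 24: CUA -> R; peptide=SGLRLFPR
pos 27: AAC -> W; peptide=SGLRLFPRW
pos 30: CCA -> L; peptide=SGLRLFPRWL
pos 33: AGG -> R; peptide=SGLRLFPRWLR
pos 36: UAA -> STOP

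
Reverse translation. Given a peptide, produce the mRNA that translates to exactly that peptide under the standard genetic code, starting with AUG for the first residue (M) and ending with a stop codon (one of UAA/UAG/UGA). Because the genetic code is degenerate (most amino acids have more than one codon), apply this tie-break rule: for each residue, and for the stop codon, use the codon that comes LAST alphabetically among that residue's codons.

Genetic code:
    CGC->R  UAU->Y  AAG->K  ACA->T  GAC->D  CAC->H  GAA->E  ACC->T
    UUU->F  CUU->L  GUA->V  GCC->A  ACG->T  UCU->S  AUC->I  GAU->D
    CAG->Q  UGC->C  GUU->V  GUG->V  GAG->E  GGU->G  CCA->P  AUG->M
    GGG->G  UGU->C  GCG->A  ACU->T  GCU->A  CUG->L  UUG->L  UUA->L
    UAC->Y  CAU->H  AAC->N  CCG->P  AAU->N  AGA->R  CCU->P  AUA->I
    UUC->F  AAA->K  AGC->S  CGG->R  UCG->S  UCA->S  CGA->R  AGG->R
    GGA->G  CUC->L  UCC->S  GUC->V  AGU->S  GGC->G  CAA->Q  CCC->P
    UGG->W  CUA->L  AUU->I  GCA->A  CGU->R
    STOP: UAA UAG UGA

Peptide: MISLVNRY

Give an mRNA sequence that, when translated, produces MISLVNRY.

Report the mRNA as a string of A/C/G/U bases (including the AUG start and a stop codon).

Answer: mRNA: AUGAUUUCUUUGGUUAAUCGUUAUUGA

Derivation:
residue 1: M -> AUG (start codon)
residue 2: I codons sorted = AUA,AUC,AUU -> pick last = AUU
residue 3: S codons sorted = AGC,AGU,UCA,UCC,UCG,UCU -> pick last = UCU
residue 4: L codons sorted = CUA,CUC,CUG,CUU,UUA,UUG -> pick last = UUG
residue 5: V codons sorted = GUA,GUC,GUG,GUU -> pick last = GUU
residue 6: N codons sorted = AAC,AAU -> pick last = AAU
residue 7: R codons sorted = AGA,AGG,CGA,CGC,CGG,CGU -> pick last = CGU
residue 8: Y codons sorted = UAC,UAU -> pick last = UAU
terminator: stop codons sorted = UAA,UAG,UGA -> pick last = UGA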